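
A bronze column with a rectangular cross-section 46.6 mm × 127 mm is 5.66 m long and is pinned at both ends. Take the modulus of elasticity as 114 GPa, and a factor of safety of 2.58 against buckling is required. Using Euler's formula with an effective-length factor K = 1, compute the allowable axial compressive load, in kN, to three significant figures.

P_allow = 14.6 kN

Buckling occurs about the weak axis: I_min = h·b³/12 = 127×46.6³/12 = 1.071×10^6 mm⁴ (b = 46.6 mm is the smaller dimension).
Effective length L_e = KL = 1×5.66 m = 5660 mm.
Euler critical load P_cr = π²EI/L_e² = π²×114000×1.071×10^6/5660² = 37610 N.
P_allow = P_cr/n = 37610/2.58 = 14580 N.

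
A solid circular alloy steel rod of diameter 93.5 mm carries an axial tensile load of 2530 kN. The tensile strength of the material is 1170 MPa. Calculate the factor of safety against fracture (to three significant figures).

n = 3.18

A = πd²/4 = 6866 mm².
σ = F/A = 2530000/6866 = 368.5 MPa.
n = 1170/368.5 = 3.175.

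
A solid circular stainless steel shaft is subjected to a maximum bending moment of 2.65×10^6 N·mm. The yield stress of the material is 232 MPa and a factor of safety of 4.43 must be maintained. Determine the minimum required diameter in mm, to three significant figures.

σ_allow = 232/4.43 = 52.37 MPa.
For a solid circular section σ = 32M/(πd³), so d³ = 32M/(π σ_allow) = 32×2650000/(π×52.37) = 515400 mm³.
d = 80.18 mm.

d = 80.2 mm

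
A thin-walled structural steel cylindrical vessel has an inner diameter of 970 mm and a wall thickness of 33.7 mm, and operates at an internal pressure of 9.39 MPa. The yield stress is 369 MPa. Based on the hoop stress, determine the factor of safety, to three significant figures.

σ_h = pD/(2t) = 9.39×970/(2×33.7) = 135.1 MPa.
n = 369/135.1 = 2.731.

n = 2.73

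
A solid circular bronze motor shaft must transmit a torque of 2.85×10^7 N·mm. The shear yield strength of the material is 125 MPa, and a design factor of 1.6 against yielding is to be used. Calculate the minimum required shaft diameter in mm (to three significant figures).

Allowable shear stress τ_allow = 125/1.6 = 78.12 MPa.
For a solid shaft τ = 16T/(πd³), so d³ = 16T/(π τ_allow) = 16×2.8500×10^7/(π×78.12) = 1.858×10^6 mm³.
d = (1.858×10^6)^(1/3) = 122.9 mm.

d = 123 mm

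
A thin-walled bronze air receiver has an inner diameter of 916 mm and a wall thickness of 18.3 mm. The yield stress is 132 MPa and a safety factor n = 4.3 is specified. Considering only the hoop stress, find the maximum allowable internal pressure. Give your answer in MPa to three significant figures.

p_allow = 1.23 MPa

σ_allow = 132/4.3 = 30.70 MPa.
σ_h = pD/(2t) → p_allow = 2σ_allow t/D = 2×30.70×18.3/916 = 1.227 MPa.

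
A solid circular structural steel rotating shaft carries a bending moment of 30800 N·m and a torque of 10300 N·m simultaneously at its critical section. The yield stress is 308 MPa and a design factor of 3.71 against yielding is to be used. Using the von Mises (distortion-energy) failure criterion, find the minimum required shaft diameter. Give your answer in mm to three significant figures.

d = 158 mm

σ_allow = σ_y/n = 308/3.71 = 83.02 MPa.
For a solid shaft σ_b = 32M/(πd³) and τ = 16T/(πd³), so the von Mises stress is σ' = (16/πd³)·√(4M²+3T²).
√(4M²+3T²) = √(4×(3.080×10^7)² + 3×(1.030×10^7)²) = 6.413×10^7 N·mm.
d³ = 16×6.413×10^7/(π×83.02) = 3.934×10^6 mm³.
d = 157.9 mm.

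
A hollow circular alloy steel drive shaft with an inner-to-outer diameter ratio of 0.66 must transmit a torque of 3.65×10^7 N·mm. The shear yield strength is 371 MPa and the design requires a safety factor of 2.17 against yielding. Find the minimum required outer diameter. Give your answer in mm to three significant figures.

d_o = 110 mm

τ_allow = 371/2.17 = 171.0 MPa.
For a hollow shaft τ = 16T/[πd_o³(1−k⁴)] with k = 0.66, so 1−k⁴ = 0.8103.
d_o³ = 16T/[π τ_allow (1−k⁴)] = 16×3.6500×10^7/(π×171.0×0.8103) = 1.342×10^6 mm³.
d_o = 110.3 mm.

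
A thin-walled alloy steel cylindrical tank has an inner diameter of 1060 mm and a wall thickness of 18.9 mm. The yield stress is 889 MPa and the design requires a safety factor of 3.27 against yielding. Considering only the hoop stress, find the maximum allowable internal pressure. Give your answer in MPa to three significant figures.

p_allow = 9.69 MPa

σ_allow = 889/3.27 = 271.9 MPa.
σ_h = pD/(2t) → p_allow = 2σ_allow t/D = 2×271.9×18.9/1060 = 9.695 MPa.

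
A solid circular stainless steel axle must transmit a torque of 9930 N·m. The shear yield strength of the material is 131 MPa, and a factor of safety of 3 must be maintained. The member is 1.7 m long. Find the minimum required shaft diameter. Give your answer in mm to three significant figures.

Allowable shear stress τ_allow = 131/3 = 43.67 MPa.
For a solid shaft τ = 16T/(πd³), so d³ = 16T/(π τ_allow) = 16×9930000/(π×43.67) = 1.158×10^6 mm³.
d = (1.158×10^6)^(1/3) = 105.0 mm.

d = 105 mm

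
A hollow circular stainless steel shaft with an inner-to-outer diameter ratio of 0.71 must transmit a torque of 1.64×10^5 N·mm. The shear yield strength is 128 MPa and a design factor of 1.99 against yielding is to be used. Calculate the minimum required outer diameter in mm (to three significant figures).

d_o = 25.9 mm

τ_allow = 128/1.99 = 64.32 MPa.
For a hollow shaft τ = 16T/[πd_o³(1−k⁴)] with k = 0.71, so 1−k⁴ = 0.7459.
d_o³ = 16T/[π τ_allow (1−k⁴)] = 16×164000/(π×64.32×0.7459) = 17410 mm³.
d_o = 25.92 mm.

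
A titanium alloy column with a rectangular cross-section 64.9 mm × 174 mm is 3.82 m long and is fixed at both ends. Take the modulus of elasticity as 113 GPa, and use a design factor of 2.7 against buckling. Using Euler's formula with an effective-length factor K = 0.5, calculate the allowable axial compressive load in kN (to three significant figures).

Buckling occurs about the weak axis: I_min = h·b³/12 = 174×64.9³/12 = 3.964×10^6 mm⁴ (b = 64.9 mm is the smaller dimension).
Effective length L_e = KL = 0.5×3.82 m = 1910 mm.
Euler critical load P_cr = π²EI/L_e² = π²×113000×3.964×10^6/1910² = 1.212×10^6 N.
P_allow = P_cr/n = 1.212×10^6/2.7 = 448800 N.

P_allow = 449 kN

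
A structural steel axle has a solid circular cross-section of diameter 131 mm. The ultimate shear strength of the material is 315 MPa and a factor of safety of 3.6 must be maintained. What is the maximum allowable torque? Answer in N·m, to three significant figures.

T_allow = 38600 N·m

τ_allow = 315/3.6 = 87.50 MPa.
For a solid shaft T_allow = τ_allow·πd³/16; πd³/16 = π×131³/16 = 441400 mm³.
T_allow = 87.50×441400 = 3.862×10^7 N·mm = 38620 N·m.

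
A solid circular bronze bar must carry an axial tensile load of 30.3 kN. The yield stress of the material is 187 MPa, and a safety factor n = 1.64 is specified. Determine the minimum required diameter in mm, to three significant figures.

d = 18.4 mm

Allowable stress σ_allow = 187/1.64 = 114.0 MPa.
Required area A = F/σ_allow = 30300/114.0 = 265.7 mm².
A = πd²/4 → d = √(4A/π) = 18.39 mm.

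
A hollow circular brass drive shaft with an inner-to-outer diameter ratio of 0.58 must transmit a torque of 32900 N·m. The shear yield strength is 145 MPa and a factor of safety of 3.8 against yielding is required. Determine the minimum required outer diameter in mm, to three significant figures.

d_o = 170 mm

τ_allow = 145/3.8 = 38.16 MPa.
For a hollow shaft τ = 16T/[πd_o³(1−k⁴)] with k = 0.58, so 1−k⁴ = 0.8868.
d_o³ = 16T/[π τ_allow (1−k⁴)] = 16×3.2900×10^7/(π×38.16×0.8868) = 4.952×10^6 mm³.
d_o = 170.4 mm.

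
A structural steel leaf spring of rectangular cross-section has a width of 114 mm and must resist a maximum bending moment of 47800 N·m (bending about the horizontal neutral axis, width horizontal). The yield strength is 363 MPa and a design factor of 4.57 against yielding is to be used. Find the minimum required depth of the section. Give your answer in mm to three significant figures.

σ_allow = 363/4.57 = 79.43 MPa.
For a rectangular section σ = 6M/(bh²), so h² = 6M/(b σ_allow) = 6×4.7800×10^7/(114×79.43) = 31670 mm².
h = 178.0 mm.

h = 178 mm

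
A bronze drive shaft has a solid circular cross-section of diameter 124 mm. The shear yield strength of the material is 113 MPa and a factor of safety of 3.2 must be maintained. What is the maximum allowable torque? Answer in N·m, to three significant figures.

T_allow = 13200 N·m

τ_allow = 113/3.2 = 35.31 MPa.
For a solid shaft T_allow = τ_allow·πd³/16; πd³/16 = π×124³/16 = 374400 mm³.
T_allow = 35.31×374400 = 1.322×10^7 N·mm = 13220 N·m.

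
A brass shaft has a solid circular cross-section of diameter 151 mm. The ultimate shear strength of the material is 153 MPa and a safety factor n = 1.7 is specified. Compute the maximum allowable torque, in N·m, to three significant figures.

τ_allow = 153/1.7 = 90.00 MPa.
For a solid shaft T_allow = τ_allow·πd³/16; πd³/16 = π×151³/16 = 676000 mm³.
T_allow = 90.00×676000 = 6.084×10^7 N·mm = 60840 N·m.

T_allow = 60800 N·m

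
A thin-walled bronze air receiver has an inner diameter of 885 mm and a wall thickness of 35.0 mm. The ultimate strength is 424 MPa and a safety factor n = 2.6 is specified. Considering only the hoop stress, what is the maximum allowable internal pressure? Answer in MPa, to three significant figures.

p_allow = 12.9 MPa

σ_allow = 424/2.6 = 163.1 MPa.
σ_h = pD/(2t) → p_allow = 2σ_allow t/D = 2×163.1×35.0/885 = 12.90 MPa.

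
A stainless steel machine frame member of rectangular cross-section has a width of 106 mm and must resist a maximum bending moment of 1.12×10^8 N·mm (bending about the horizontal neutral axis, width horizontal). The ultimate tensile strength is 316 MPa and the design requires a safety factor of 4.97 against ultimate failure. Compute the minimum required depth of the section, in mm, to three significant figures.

σ_allow = 316/4.97 = 63.58 MPa.
For a rectangular section σ = 6M/(bh²), so h² = 6M/(b σ_allow) = 6×1.1200×10^8/(106×63.58) = 99710 mm².
h = 315.8 mm.

h = 316 mm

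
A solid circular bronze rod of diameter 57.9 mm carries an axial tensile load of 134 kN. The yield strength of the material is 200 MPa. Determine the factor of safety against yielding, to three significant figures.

n = 3.93

A = πd²/4 = 2633 mm².
σ = F/A = 134000/2633 = 50.89 MPa.
n = 200/50.89 = 3.930.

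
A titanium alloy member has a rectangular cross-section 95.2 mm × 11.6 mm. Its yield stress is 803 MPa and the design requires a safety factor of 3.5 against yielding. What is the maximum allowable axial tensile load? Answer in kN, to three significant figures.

σ_allow = 803/3.5 = 229.4 MPa.
A = 95.2×11.6 = 1104 mm².
F_allow = σ_allow × A = 229.4×1104 = 253400 N.

F_allow = 253 kN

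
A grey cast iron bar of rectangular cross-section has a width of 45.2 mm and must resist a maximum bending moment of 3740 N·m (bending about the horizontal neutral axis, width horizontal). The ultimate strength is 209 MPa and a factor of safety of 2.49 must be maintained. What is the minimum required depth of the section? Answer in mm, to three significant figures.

h = 76.9 mm

σ_allow = 209/2.49 = 83.94 MPa.
For a rectangular section σ = 6M/(bh²), so h² = 6M/(b σ_allow) = 6×3740000/(45.2×83.94) = 5915 mm².
h = 76.91 mm.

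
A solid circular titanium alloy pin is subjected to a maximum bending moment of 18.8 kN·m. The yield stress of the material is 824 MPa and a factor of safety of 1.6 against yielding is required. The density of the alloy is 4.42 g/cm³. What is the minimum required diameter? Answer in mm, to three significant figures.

σ_allow = 824/1.6 = 515.0 MPa.
For a solid circular section σ = 32M/(πd³), so d³ = 32M/(π σ_allow) = 32×1.8800×10^7/(π×515.0) = 371800 mm³.
d = 71.91 mm.

d = 71.9 mm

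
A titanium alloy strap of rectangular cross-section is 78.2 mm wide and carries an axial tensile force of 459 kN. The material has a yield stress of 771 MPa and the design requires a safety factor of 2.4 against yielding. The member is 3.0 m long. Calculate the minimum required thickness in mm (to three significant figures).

σ_allow = 771/2.4 = 321.2 MPa.
Required area A = F/σ_allow = 459000/321.2 = 1429 mm².
t = A/w = 1429/78.2 = 18.27 mm.

t = 18.3 mm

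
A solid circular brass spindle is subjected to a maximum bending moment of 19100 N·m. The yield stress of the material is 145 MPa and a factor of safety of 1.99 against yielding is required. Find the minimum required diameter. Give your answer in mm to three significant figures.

d = 139 mm

σ_allow = 145/1.99 = 72.86 MPa.
For a solid circular section σ = 32M/(πd³), so d³ = 32M/(π σ_allow) = 32×1.9100×10^7/(π×72.86) = 2.670×10^6 mm³.
d = 138.7 mm.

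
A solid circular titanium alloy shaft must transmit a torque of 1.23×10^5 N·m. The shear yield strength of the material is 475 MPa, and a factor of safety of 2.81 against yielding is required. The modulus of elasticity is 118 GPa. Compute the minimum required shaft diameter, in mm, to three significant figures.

d = 155 mm

Allowable shear stress τ_allow = 475/2.81 = 169.0 MPa.
For a solid shaft τ = 16T/(πd³), so d³ = 16T/(π τ_allow) = 16×1.2300×10^8/(π×169.0) = 3.706×10^6 mm³.
d = (3.706×10^6)^(1/3) = 154.7 mm.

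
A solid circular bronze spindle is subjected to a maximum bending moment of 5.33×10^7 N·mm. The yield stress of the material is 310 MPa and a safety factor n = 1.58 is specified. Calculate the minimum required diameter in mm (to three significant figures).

σ_allow = 310/1.58 = 196.2 MPa.
For a solid circular section σ = 32M/(πd³), so d³ = 32M/(π σ_allow) = 32×5.3300×10^7/(π×196.2) = 2.767×10^6 mm³.
d = 140.4 mm.

d = 140 mm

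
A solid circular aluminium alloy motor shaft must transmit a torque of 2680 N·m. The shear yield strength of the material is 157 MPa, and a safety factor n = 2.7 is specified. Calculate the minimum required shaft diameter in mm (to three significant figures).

Allowable shear stress τ_allow = 157/2.7 = 58.15 MPa.
For a solid shaft τ = 16T/(πd³), so d³ = 16T/(π τ_allow) = 16×2680000/(π×58.15) = 234700 mm³.
d = (234700)^(1/3) = 61.69 mm.

d = 61.7 mm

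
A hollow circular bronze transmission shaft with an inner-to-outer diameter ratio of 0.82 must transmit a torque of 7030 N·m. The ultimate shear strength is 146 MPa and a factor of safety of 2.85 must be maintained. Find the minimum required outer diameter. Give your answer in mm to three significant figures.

d_o = 108 mm

τ_allow = 146/2.85 = 51.23 MPa.
For a hollow shaft τ = 16T/[πd_o³(1−k⁴)] with k = 0.82, so 1−k⁴ = 0.5479.
d_o³ = 16T/[π τ_allow (1−k⁴)] = 16×7030000/(π×51.23×0.5479) = 1.276×10^6 mm³.
d_o = 108.5 mm.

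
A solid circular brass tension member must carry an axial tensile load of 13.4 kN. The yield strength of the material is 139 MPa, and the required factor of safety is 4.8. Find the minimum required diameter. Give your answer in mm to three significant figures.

Allowable stress σ_allow = 139/4.8 = 28.96 MPa.
Required area A = F/σ_allow = 13400/28.96 = 462.7 mm².
A = πd²/4 → d = √(4A/π) = 24.27 mm.

d = 24.3 mm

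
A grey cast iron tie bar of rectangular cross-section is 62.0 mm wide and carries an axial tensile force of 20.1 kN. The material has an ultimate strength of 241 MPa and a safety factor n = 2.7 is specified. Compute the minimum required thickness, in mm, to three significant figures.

t = 3.63 mm

σ_allow = 241/2.7 = 89.26 MPa.
Required area A = F/σ_allow = 20100/89.26 = 225.2 mm².
t = A/w = 225.2/62.0 = 3.632 mm.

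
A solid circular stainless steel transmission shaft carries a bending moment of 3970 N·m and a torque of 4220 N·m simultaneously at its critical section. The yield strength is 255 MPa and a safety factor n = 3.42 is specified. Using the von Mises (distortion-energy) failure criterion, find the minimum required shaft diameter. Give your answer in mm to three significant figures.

d = 90.3 mm

σ_allow = σ_y/n = 255/3.42 = 74.56 MPa.
For a solid shaft σ_b = 32M/(πd³) and τ = 16T/(πd³), so the von Mises stress is σ' = (16/πd³)·√(4M²+3T²).
√(4M²+3T²) = √(4×(3.970×10^6)² + 3×(4.220×10^6)²) = 1.079×10^7 N·mm.
d³ = 16×1.079×10^7/(π×74.56) = 737200 mm³.
d = 90.33 mm.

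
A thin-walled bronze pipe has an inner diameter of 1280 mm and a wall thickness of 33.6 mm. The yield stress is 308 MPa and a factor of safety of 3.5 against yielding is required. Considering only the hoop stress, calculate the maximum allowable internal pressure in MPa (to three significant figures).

p_allow = 4.62 MPa

σ_allow = 308/3.5 = 88.00 MPa.
σ_h = pD/(2t) → p_allow = 2σ_allow t/D = 2×88.00×33.6/1280 = 4.620 MPa.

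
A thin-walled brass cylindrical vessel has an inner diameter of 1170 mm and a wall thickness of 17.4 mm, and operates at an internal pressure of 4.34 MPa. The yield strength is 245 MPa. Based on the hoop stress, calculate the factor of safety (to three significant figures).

σ_h = pD/(2t) = 4.34×1170/(2×17.4) = 145.9 MPa.
n = 245/145.9 = 1.679.

n = 1.68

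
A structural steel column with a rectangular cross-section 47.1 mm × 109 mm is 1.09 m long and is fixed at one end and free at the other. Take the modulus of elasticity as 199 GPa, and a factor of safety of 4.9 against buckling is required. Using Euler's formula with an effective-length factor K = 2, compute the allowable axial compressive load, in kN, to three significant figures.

P_allow = 80.0 kN

Buckling occurs about the weak axis: I_min = h·b³/12 = 109×47.1³/12 = 949100 mm⁴ (b = 47.1 mm is the smaller dimension).
Effective length L_e = KL = 2×1.09 m = 2180 mm.
Euler critical load P_cr = π²EI/L_e² = π²×199000×949100/2180² = 392200 N.
P_allow = P_cr/n = 392200/4.9 = 80050 N.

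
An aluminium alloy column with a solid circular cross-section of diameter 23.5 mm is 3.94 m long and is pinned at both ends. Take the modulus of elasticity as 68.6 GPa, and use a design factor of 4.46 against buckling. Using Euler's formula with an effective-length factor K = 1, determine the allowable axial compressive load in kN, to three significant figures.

I = πd⁴/64 = π×23.5⁴/64 = 14970 mm⁴.
Effective length L_e = KL = 1×3.94 m = 3940 mm.
Euler critical load P_cr = π²EI/L_e² = π²×68600×14970/3940² = 652.9 N.
P_allow = P_cr/n = 652.9/4.46 = 146.4 N.

P_allow = 0.146 kN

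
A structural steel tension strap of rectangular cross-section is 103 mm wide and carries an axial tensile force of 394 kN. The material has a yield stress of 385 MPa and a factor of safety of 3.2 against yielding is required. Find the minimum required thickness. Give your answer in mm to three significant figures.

σ_allow = 385/3.2 = 120.3 MPa.
Required area A = F/σ_allow = 394000/120.3 = 3275 mm².
t = A/w = 3275/103 = 31.79 mm.

t = 31.8 mm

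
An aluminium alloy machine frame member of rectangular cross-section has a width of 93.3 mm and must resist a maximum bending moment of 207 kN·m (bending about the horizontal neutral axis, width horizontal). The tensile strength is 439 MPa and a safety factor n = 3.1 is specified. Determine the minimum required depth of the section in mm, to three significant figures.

h = 307 mm

σ_allow = 439/3.1 = 141.6 MPa.
For a rectangular section σ = 6M/(bh²), so h² = 6M/(b σ_allow) = 6×2.0700×10^8/(93.3×141.6) = 94000 mm².
h = 306.6 mm.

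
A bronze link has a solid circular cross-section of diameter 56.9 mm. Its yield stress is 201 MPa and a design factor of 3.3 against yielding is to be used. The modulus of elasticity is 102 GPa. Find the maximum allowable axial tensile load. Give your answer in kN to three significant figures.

F_allow = 155 kN

σ_allow = 201/3.3 = 60.91 MPa.
A = πd²/4 = π×56.9²/4 = 2543 mm².
F_allow = σ_allow × A = 60.91×2543 = 154900 N.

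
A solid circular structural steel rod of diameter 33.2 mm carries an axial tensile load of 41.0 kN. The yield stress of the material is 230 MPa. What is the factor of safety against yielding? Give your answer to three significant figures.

A = πd²/4 = 865.7 mm².
σ = F/A = 41000/865.7 = 47.36 MPa.
n = 230/47.36 = 4.856.

n = 4.86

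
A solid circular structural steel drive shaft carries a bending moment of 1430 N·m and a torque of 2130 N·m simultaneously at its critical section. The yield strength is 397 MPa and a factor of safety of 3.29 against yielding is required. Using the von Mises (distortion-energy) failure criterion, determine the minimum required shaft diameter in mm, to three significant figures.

d = 58.2 mm

σ_allow = σ_y/n = 397/3.29 = 120.7 MPa.
For a solid shaft σ_b = 32M/(πd³) and τ = 16T/(πd³), so the von Mises stress is σ' = (16/πd³)·√(4M²+3T²).
√(4M²+3T²) = √(4×(1.430×10^6)² + 3×(2.130×10^6)²) = 4.668×10^6 N·mm.
d³ = 16×4.668×10^6/(π×120.7) = 197000 mm³.
d = 58.19 mm.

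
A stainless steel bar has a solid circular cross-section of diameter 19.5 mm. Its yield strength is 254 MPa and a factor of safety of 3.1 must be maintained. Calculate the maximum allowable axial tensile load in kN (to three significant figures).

σ_allow = 254/3.1 = 81.94 MPa.
A = πd²/4 = π×19.5²/4 = 298.6 mm².
F_allow = σ_allow × A = 81.94×298.6 = 24470 N.

F_allow = 24.5 kN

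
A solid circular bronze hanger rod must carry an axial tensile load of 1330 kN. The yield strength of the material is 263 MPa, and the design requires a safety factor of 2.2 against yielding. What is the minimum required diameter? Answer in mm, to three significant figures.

d = 119 mm

Allowable stress σ_allow = 263/2.2 = 119.5 MPa.
Required area A = F/σ_allow = 1330000/119.5 = 11130 mm².
A = πd²/4 → d = √(4A/π) = 119.0 mm.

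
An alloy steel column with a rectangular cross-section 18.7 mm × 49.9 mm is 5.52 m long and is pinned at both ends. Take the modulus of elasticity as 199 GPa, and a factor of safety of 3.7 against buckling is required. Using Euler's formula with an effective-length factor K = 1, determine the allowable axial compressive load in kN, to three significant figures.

Buckling occurs about the weak axis: I_min = h·b³/12 = 49.9×18.7³/12 = 27190 mm⁴ (b = 18.7 mm is the smaller dimension).
Effective length L_e = KL = 1×5.52 m = 5520 mm.
Euler critical load P_cr = π²EI/L_e² = π²×199000×27190/5520² = 1753 N.
P_allow = P_cr/n = 1753/3.7 = 473.7 N.

P_allow = 0.474 kN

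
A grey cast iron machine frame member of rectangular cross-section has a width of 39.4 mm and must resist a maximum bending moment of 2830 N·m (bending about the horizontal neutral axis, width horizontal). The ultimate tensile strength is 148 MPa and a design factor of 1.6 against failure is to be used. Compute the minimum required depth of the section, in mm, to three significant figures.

h = 68.3 mm

σ_allow = 148/1.6 = 92.50 MPa.
For a rectangular section σ = 6M/(bh²), so h² = 6M/(b σ_allow) = 6×2830000/(39.4×92.50) = 4659 mm².
h = 68.26 mm.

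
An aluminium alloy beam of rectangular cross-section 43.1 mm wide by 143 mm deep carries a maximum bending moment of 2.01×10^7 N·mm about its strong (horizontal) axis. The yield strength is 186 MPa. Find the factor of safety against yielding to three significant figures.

n = 1.36

Section modulus S = bh²/6 = 43.1×143²/6 = 146900 mm³.
σ = M/S = 2.0100×10^7/146900 = 136.8 MPa.
n = 186/136.8 = 1.359.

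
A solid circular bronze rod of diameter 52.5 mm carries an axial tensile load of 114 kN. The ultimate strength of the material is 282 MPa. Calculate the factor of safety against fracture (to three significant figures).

n = 5.35

A = πd²/4 = 2165 mm².
σ = F/A = 114000/2165 = 52.66 MPa.
n = 282/52.66 = 5.355.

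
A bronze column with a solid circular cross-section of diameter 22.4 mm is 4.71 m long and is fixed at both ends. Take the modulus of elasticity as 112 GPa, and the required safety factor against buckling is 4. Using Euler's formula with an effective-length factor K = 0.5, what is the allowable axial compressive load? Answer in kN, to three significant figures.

I = πd⁴/64 = π×22.4⁴/64 = 12360 mm⁴.
Effective length L_e = KL = 0.5×4.71 m = 2355 mm.
Euler critical load P_cr = π²EI/L_e² = π²×112000×12360/2355² = 2463 N.
P_allow = P_cr/n = 2463/4 = 615.8 N.

P_allow = 0.616 kN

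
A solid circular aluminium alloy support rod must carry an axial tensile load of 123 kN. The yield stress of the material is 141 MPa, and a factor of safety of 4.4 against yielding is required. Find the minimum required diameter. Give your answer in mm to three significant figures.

Allowable stress σ_allow = 141/4.4 = 32.05 MPa.
Required area A = F/σ_allow = 123000/32.05 = 3838 mm².
A = πd²/4 → d = √(4A/π) = 69.91 mm.

d = 69.9 mm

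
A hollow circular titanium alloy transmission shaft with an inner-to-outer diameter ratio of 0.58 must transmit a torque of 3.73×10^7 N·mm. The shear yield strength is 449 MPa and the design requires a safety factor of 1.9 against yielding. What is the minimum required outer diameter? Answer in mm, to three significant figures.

d_o = 96.8 mm

τ_allow = 449/1.9 = 236.3 MPa.
For a hollow shaft τ = 16T/[πd_o³(1−k⁴)] with k = 0.58, so 1−k⁴ = 0.8868.
d_o³ = 16T/[π τ_allow (1−k⁴)] = 16×3.7300×10^7/(π×236.3×0.8868) = 906400 mm³.
d_o = 96.78 mm.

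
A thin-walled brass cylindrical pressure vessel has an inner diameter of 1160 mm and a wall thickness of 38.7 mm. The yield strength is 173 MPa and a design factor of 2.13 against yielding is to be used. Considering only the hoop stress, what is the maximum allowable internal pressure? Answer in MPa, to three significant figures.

σ_allow = 173/2.13 = 81.22 MPa.
σ_h = pD/(2t) → p_allow = 2σ_allow t/D = 2×81.22×38.7/1160 = 5.419 MPa.

p_allow = 5.42 MPa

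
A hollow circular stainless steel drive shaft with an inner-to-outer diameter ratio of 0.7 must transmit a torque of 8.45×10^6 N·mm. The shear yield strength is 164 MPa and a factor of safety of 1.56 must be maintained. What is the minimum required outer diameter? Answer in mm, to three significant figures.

d_o = 81.4 mm

τ_allow = 164/1.56 = 105.1 MPa.
For a hollow shaft τ = 16T/[πd_o³(1−k⁴)] with k = 0.7, so 1−k⁴ = 0.7599.
d_o³ = 16T/[π τ_allow (1−k⁴)] = 16×8450000/(π×105.1×0.7599) = 538700 mm³.
d_o = 81.37 mm.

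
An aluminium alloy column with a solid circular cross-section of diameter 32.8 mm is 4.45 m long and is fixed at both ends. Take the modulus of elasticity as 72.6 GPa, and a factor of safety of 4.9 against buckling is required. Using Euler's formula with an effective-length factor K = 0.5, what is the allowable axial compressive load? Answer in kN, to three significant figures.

P_allow = 1.68 kN

I = πd⁴/64 = π×32.8⁴/64 = 56820 mm⁴.
Effective length L_e = KL = 0.5×4.45 m = 2225 mm.
Euler critical load P_cr = π²EI/L_e² = π²×72600×56820/2225² = 8223 N.
P_allow = P_cr/n = 8223/4.9 = 1678 N.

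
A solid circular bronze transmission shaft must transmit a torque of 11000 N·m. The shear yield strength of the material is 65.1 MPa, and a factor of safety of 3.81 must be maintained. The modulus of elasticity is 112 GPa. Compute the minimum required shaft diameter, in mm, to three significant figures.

Allowable shear stress τ_allow = 65.1/3.81 = 17.09 MPa.
For a solid shaft τ = 16T/(πd³), so d³ = 16T/(π τ_allow) = 16×1.1000×10^7/(π×17.09) = 3.279×10^6 mm³.
d = (3.279×10^6)^(1/3) = 148.6 mm.

d = 149 mm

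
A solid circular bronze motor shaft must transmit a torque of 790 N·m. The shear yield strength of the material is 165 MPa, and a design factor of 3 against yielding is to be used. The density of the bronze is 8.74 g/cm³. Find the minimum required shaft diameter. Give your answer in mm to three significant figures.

Allowable shear stress τ_allow = 165/3 = 55.00 MPa.
For a solid shaft τ = 16T/(πd³), so d³ = 16T/(π τ_allow) = 16×790000/(π×55.00) = 73150 mm³.
d = (73150)^(1/3) = 41.82 mm.

d = 41.8 mm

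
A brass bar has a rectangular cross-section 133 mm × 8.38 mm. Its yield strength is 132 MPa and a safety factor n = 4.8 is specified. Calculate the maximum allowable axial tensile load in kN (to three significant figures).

F_allow = 30.6 kN

σ_allow = 132/4.8 = 27.50 MPa.
A = 133×8.38 = 1115 mm².
F_allow = σ_allow × A = 27.50×1115 = 30650 N.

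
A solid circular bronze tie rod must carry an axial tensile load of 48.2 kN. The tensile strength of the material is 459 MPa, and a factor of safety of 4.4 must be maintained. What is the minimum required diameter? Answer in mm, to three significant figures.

d = 24.3 mm

Allowable stress σ_allow = 459/4.4 = 104.3 MPa.
Required area A = F/σ_allow = 48200/104.3 = 462.0 mm².
A = πd²/4 → d = √(4A/π) = 24.25 mm.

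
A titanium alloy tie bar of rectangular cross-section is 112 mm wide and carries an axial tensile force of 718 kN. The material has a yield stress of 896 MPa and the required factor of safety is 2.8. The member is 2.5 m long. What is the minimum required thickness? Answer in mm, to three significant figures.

σ_allow = 896/2.8 = 320.0 MPa.
Required area A = F/σ_allow = 718000/320.0 = 2244 mm².
t = A/w = 2244/112 = 20.03 mm.

t = 20.0 mm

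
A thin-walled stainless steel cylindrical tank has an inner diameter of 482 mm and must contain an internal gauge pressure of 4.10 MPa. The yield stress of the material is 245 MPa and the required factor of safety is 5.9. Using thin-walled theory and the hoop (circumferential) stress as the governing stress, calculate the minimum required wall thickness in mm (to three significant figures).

t = 23.8 mm

σ_allow = 245/5.9 = 41.53 MPa.
Hoop stress σ_h = pD/(2t), so t = pD/(2σ_allow) = 4.10×482/(2×41.53) = 23.80 mm.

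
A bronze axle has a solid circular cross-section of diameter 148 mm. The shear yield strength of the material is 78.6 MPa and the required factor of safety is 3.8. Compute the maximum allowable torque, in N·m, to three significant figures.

τ_allow = 78.6/3.8 = 20.68 MPa.
For a solid shaft T_allow = τ_allow·πd³/16; πd³/16 = π×148³/16 = 636500 mm³.
T_allow = 20.68×636500 = 1.317×10^7 N·mm = 13170 N·m.

T_allow = 13200 N·m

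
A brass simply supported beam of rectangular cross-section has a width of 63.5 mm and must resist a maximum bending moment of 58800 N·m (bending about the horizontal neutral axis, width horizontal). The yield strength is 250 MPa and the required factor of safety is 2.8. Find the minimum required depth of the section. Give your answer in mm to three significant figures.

h = 249 mm

σ_allow = 250/2.8 = 89.29 MPa.
For a rectangular section σ = 6M/(bh²), so h² = 6M/(b σ_allow) = 6×5.8800×10^7/(63.5×89.29) = 62230 mm².
h = 249.5 mm.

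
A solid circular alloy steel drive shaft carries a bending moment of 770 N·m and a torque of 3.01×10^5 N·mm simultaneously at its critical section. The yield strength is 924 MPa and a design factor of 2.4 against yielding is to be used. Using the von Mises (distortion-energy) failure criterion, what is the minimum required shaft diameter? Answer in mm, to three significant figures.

σ_allow = σ_y/n = 924/2.4 = 385.0 MPa.
For a solid shaft σ_b = 32M/(πd³) and τ = 16T/(πd³), so the von Mises stress is σ' = (16/πd³)·√(4M²+3T²).
√(4M²+3T²) = √(4×(770000)² + 3×(301000)²) = 1.626×10^6 N·mm.
d³ = 16×1.626×10^6/(π×385.0) = 21510 mm³.
d = 27.81 mm.

d = 27.8 mm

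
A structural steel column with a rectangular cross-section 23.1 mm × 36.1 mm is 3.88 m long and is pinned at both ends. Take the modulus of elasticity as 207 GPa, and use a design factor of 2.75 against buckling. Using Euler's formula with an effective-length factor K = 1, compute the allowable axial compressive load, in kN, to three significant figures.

P_allow = 1.83 kN

Buckling occurs about the weak axis: I_min = h·b³/12 = 36.1×23.1³/12 = 37080 mm⁴ (b = 23.1 mm is the smaller dimension).
Effective length L_e = KL = 1×3.88 m = 3880 mm.
Euler critical load P_cr = π²EI/L_e² = π²×207000×37080/3880² = 5032 N.
P_allow = P_cr/n = 5032/2.75 = 1830 N.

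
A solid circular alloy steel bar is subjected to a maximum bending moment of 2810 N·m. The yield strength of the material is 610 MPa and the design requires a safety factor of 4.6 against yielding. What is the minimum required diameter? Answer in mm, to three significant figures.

d = 60.0 mm

σ_allow = 610/4.6 = 132.6 MPa.
For a solid circular section σ = 32M/(πd³), so d³ = 32M/(π σ_allow) = 32×2810000/(π×132.6) = 215800 mm³.
d = 59.99 mm.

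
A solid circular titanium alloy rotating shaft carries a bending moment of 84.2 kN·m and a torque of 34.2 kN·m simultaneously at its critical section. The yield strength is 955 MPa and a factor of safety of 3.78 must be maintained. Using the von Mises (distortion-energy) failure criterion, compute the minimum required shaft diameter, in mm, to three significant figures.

d = 153 mm

σ_allow = σ_y/n = 955/3.78 = 252.6 MPa.
For a solid shaft σ_b = 32M/(πd³) and τ = 16T/(πd³), so the von Mises stress is σ' = (16/πd³)·√(4M²+3T²).
√(4M²+3T²) = √(4×(8.420×10^7)² + 3×(3.420×10^7)²) = 1.785×10^8 N·mm.
d³ = 16×1.785×10^8/(π×252.6) = 3.599×10^6 mm³.
d = 153.2 mm.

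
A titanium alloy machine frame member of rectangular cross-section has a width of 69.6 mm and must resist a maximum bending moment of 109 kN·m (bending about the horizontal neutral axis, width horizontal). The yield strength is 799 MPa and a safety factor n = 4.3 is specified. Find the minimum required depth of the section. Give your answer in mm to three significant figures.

σ_allow = 799/4.3 = 185.8 MPa.
For a rectangular section σ = 6M/(bh²), so h² = 6M/(b σ_allow) = 6×1.0900×10^8/(69.6×185.8) = 50570 mm².
h = 224.9 mm.

h = 225 mm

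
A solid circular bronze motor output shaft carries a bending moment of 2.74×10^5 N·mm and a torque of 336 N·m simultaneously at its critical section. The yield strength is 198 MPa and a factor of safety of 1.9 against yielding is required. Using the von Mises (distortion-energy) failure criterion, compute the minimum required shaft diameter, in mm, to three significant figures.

d = 33.9 mm

σ_allow = σ_y/n = 198/1.9 = 104.2 MPa.
For a solid shaft σ_b = 32M/(πd³) and τ = 16T/(πd³), so the von Mises stress is σ' = (16/πd³)·√(4M²+3T²).
√(4M²+3T²) = √(4×(274000)² + 3×(336000)²) = 799400 N·mm.
d³ = 16×799400/(π×104.2) = 39070 mm³.
d = 33.93 mm.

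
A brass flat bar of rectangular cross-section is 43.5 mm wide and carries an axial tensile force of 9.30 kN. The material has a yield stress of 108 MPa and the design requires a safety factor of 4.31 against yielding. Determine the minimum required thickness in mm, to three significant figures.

σ_allow = 108/4.31 = 25.06 MPa.
Required area A = F/σ_allow = 9300.0/25.06 = 371.1 mm².
t = A/w = 371.1/43.5 = 8.532 mm.

t = 8.53 mm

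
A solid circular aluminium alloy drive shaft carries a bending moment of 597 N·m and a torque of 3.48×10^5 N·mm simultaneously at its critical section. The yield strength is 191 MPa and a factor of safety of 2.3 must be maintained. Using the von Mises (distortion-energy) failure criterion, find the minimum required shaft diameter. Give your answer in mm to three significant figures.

d = 43.4 mm

σ_allow = σ_y/n = 191/2.3 = 83.04 MPa.
For a solid shaft σ_b = 32M/(πd³) and τ = 16T/(πd³), so the von Mises stress is σ' = (16/πd³)·√(4M²+3T²).
√(4M²+3T²) = √(4×(597000)² + 3×(348000)²) = 1.338×10^6 N·mm.
d³ = 16×1.338×10^6/(π×83.04) = 82030 mm³.
d = 43.45 mm.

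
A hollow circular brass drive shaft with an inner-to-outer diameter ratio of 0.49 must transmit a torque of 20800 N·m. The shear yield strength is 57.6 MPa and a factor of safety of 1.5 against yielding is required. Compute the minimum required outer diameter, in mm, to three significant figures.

τ_allow = 57.6/1.5 = 38.40 MPa.
For a hollow shaft τ = 16T/[πd_o³(1−k⁴)] with k = 0.49, so 1−k⁴ = 0.9424.
d_o³ = 16T/[π τ_allow (1−k⁴)] = 16×2.0800×10^7/(π×38.40×0.9424) = 2.927×10^6 mm³.
d_o = 143.1 mm.

d_o = 143 mm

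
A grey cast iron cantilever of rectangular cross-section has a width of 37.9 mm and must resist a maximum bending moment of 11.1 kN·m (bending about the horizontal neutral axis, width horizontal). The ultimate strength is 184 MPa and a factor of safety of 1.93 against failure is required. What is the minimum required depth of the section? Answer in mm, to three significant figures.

σ_allow = 184/1.93 = 95.34 MPa.
For a rectangular section σ = 6M/(bh²), so h² = 6M/(b σ_allow) = 6×1.1100×10^7/(37.9×95.34) = 18430 mm².
h = 135.8 mm.

h = 136 mm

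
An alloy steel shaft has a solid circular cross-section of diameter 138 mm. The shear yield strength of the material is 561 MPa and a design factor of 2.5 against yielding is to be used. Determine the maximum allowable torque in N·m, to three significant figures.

τ_allow = 561/2.5 = 224.4 MPa.
For a solid shaft T_allow = τ_allow·πd³/16; πd³/16 = π×138³/16 = 516000 mm³.
T_allow = 224.4×516000 = 1.158×10^8 N·mm = 115800 N·m.

T_allow = 1.16×10^5 N·m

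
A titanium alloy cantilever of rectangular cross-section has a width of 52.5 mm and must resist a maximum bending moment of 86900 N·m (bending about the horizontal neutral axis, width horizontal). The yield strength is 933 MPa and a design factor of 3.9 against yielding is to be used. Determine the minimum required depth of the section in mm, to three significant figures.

h = 204 mm

σ_allow = 933/3.9 = 239.2 MPa.
For a rectangular section σ = 6M/(bh²), so h² = 6M/(b σ_allow) = 6×8.6900×10^7/(52.5×239.2) = 41510 mm².
h = 203.7 mm.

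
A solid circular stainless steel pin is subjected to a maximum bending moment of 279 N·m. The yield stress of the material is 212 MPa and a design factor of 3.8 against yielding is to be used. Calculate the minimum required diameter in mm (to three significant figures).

d = 37.1 mm

σ_allow = 212/3.8 = 55.79 MPa.
For a solid circular section σ = 32M/(πd³), so d³ = 32M/(π σ_allow) = 32×279000/(π×55.79) = 50940 mm³.
d = 37.07 mm.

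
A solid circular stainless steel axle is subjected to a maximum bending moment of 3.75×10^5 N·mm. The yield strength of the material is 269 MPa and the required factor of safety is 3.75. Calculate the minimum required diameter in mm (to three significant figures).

σ_allow = 269/3.75 = 71.73 MPa.
For a solid circular section σ = 32M/(πd³), so d³ = 32M/(π σ_allow) = 32×375000/(π×71.73) = 53250 mm³.
d = 37.62 mm.

d = 37.6 mm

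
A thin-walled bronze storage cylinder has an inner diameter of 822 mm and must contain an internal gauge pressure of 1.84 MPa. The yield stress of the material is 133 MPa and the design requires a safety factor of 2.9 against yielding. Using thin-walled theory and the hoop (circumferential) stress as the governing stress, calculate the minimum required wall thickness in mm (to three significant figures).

σ_allow = 133/2.9 = 45.86 MPa.
Hoop stress σ_h = pD/(2t), so t = pD/(2σ_allow) = 1.84×822/(2×45.86) = 16.49 mm.

t = 16.5 mm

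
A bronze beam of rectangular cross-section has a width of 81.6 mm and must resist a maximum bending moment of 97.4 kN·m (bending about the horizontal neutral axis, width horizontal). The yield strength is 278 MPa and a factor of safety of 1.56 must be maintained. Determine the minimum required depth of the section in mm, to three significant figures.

σ_allow = 278/1.56 = 178.2 MPa.
For a rectangular section σ = 6M/(bh²), so h² = 6M/(b σ_allow) = 6×9.7400×10^7/(81.6×178.2) = 40190 mm².
h = 200.5 mm.

h = 200 mm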